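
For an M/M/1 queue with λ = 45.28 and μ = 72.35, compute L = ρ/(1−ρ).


ρ = λ/μ = 45.28/72.35 = 0.6258
L = ρ/(1−ρ) = 0.6258/(1 − 0.6258) = 0.6258/0.3742 = 1.6727

Final: 1.6727


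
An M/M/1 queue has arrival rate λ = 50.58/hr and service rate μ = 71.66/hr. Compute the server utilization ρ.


ρ = λ/μ = 50.58/71.66 = 0.7058

Final: 0.7058


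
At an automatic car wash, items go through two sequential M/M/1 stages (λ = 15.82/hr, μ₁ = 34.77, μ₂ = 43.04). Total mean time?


Each node sees arrival rate λ = 15.82/hr (tandem ⇒ throughput preserved).
W₁ = 1/(μ₁−λ) = 1/(34.77−15.82) = 0.05277 hr
W₂ = 1/(μ₂−λ) = 1/(43.04−15.82) = 0.03674 hr
W_total = W₁ + W₂ = 0.05277 + 0.03674 = 0.08951 hr

Final: 0.08951 hr


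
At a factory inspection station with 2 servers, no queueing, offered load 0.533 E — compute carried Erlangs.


B(2,0.533) = 0.084800 (Erlang-B)
Carried load = a(1 − B) = 0.533·(1 − 0.084800) = 0.533·0.915200 = 0.4878 E

Final: 0.4878 Erlangs


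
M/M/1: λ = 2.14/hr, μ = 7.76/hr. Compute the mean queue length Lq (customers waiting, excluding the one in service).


ρ = 2.14/7.76 = 0.2758
Lq = ρ²/(1−ρ) = 0.07605/0.7242 = 0.1050

Final: 0.1050


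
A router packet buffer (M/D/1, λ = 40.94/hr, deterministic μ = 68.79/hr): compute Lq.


ρ = 40.94/68.79 = 0.5951
M/D/1: Lq = ρ²/(2(1−ρ)) = 0.3542/(2·0.4049) = 0.43744

Final: 0.43744


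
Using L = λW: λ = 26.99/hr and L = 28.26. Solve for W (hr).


W = L/λ = 28.26/26.99 = 1.0471 hr

Final: 1.0471 hr


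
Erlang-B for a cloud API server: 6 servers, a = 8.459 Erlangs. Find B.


B(c,a) = (a^c/c!) / Σ_{k=0}^{c} a^k/k!
a^6/6! = 508.840480
Σ terms (k=0..6): 1.00000 + 8.45900 + 35.77734 + 100.88017 + 213.33635 + 360.92244 + 508.84048 = 1229.215778
B = 508.840480/1229.215778 = 0.413955

Final: 0.413955


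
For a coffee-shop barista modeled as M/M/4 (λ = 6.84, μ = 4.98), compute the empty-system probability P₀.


a = λ/μ = 6.84/4.98 = 1.3735; ρ = a/c = 0.3434
Σ_{k=0}^{3} a^k/k! (terms k=0..3) = 1.00000 + 1.37349 + 0.94324 + 0.43185 = 3.74858
Tail: a^4/(4!(1−ρ)) = 3.55883/(24·0.6566) = 0.22583
P₀ = 1/(3.74858 + 0.22583) = 1/3.97441 = 0.251610

Final: 0.251610


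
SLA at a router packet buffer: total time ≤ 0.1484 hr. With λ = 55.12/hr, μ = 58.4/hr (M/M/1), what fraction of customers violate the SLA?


W ~ Exponential(μ−λ) for M/M/1.
μ − λ = 58.4 − 55.12 = 3.2800
P(W > t) = e^{−(μ−λ)t} = e^{−0.4868} = 0.614619

Final: 0.614619


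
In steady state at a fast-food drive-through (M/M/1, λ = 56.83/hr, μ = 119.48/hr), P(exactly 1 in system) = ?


ρ = 56.83/119.48 = 0.4756
P_n = (1−ρ)·ρ^n = (1 − 0.4756)·0.4756^1 = 0.5244·0.475644 = 0.249407

Final: 0.249407


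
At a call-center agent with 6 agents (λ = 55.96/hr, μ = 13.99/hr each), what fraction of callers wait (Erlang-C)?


a = λ/μ = 4.0000; ρ = a/6 = 0.6667
P₀ = 0.016685 (from M/M/c formula)
C(c,a) = [a^c/(c!(1−ρ))]·P₀ = [4096.00000/(720·0.3333)]·0.016685
= 17.06667·0.016685 = 0.284761

Final: 0.284761


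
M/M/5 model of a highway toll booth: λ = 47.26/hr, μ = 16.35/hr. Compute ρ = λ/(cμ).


ρ = λ/(cμ) = 47.26/(5·16.35) = 47.26/81.75 = 0.5781

Final: 0.5781


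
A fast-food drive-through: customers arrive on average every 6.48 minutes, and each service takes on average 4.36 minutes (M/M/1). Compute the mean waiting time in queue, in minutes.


λ = 60/6.48 = 9.2593 /hr
μ = 60/4.36 = 13.7615 /hr
ρ = λ/μ = 9.2593/13.7615 = 0.6728
Wq = ρ/(μ−λ) = 0.6728/(13.7615−9.2593) = 0.14945 hr
In minutes: 0.14945·60 = 8.967 min

Final: 8.967 min


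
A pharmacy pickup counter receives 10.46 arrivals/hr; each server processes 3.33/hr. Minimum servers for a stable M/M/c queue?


Stability requires cμ > λ ⇔ c > λ/μ.
λ/μ = 10.46/3.33 = 3.1411
Minimum integer c = ⌊3.1411⌋ + 1 = 4
Check: 4·3.33 = 13.32 > 10.46, while 3·3.33 = 9.99 ≤ 10.46

Final: 4 servers


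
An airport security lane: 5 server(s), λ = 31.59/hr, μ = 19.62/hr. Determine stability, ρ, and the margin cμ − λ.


Total capacity cμ = 5·19.62 = 98.10/hr
ρ = λ/(cμ) = 31.59/98.10 = 0.3220
Stable ⇔ ρ < 1: YES
Spare capacity = cμ − λ = 98.10 − 31.59 = 66.51/hr

Final: ρ = 0.3220; stable; margin = 66.51/hr


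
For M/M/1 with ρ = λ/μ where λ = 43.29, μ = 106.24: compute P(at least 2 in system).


ρ = 43.29/106.24 = 0.4075
P(N ≥ n) = ρ^n = 0.4075^2 = 0.166035

Final: 0.166035


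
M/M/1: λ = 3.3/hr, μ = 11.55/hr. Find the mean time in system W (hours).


W = 1/(μ−λ) = 1/(11.55 − 3.3) = 1/8.25 = 0.1212 hr

Final: 0.1212 hr


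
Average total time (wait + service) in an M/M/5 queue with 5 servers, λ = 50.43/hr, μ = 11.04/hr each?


a = 4.5679; ρ = 0.9136; P₀ = 0.004135
Lq = P₀·a^c·ρ/(c!(1−ρ)²) = 8.38514
Wq = Lq/λ = 8.38514/50.43 = 0.16627 hr
W = Wq + 1/μ = 0.16627 + 0.09058 = 0.25685 hr

Final: 0.25685 hr


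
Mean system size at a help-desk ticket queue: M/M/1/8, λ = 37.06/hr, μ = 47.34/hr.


ρ = 37.06/47.34 = 0.7828
L = ρ[1 − (K+1)ρ^K + Kρ^(K+1)] / [(1−ρ)(1−ρ^(K+1))]
Numerator: 0.7828·(1 − 9·0.141064 + 8·0.110432) = 0.480571
Denominator: (0.2172)·(0.889568) = 0.193172
L = 0.480571/0.193172 = 2.4878

Final: 2.4878


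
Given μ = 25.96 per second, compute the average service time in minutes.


Mean service time = 1/μ = 1/25.96 second = 0.03852 second
In minutes: 0.03852 × 0.0166667 = 0.0006420 min

Final: 0.0006420 min


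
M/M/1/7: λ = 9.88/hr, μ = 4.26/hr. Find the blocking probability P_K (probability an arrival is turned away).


ρ = λ/μ = 9.88/4.26 = 2.3192
P_K = (1−ρ)ρ^K/(1−ρ^(K+1)) = (-1.3192·360.937012)/(1 − 837.102741)
= -476.165729/-836.102741 = 0.569506

Final: 0.569506


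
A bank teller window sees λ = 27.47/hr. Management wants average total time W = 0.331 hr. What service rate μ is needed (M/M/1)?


W = 1/(μ−λ) ⇒ μ − λ = 1/W = 1/0.331 = 3.0211
μ = λ + 1/W = 27.47 + 3.0211 = 30.4911 per hr

Final: 30.4911 /hr


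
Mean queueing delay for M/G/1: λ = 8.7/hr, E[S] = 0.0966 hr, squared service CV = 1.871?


ρ = λ·E[S] = 8.7·0.0966 = 0.8404
E[S²] = E[S]²(1+C_s²) = 0.0966²·(1+1.871) = 0.026791
Wq = λ·E[S²]/(2(1−ρ)) = 8.7·0.026791/(2·0.1596) = 0.73029 hr

Final: 0.73029 hr


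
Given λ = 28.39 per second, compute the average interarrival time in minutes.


Mean interarrival time = 1/λ = 1/28.39 second = 0.03522 second
In minutes: 0.03522 × 0.0166667 = 0.0005871 min

Final: 0.0005871 min


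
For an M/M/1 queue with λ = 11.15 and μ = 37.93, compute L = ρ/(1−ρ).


ρ = λ/μ = 11.15/37.93 = 0.2940
L = ρ/(1−ρ) = 0.2940/(1 − 0.2940) = 0.2940/0.7060 = 0.4164

Final: 0.4164


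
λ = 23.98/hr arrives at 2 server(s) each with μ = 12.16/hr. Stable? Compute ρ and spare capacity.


Total capacity cμ = 2·12.16 = 24.32/hr
ρ = λ/(cμ) = 23.98/24.32 = 0.9860
Stable ⇔ ρ < 1: YES
Spare capacity = cμ − λ = 24.32 − 23.98 = 0.34/hr

Final: ρ = 0.9860; stable; margin = 0.34/hr


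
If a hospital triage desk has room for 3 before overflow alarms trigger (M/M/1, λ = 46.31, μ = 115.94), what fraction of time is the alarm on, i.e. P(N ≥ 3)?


ρ = 46.31/115.94 = 0.3994
P(N ≥ n) = ρ^n = 0.3994^3 = 0.063727

Final: 0.063727


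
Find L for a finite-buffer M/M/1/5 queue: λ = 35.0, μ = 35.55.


ρ = 35.0/35.55 = 0.9845
L = ρ[1 − (K+1)ρ^K + Kρ^(K+1)] / [(1−ρ)(1−ρ^(K+1))]
Numerator: 0.9845·(1 − 6·0.925001 + 5·0.910690) = 0.003391
Denominator: (0.01547)·(0.089310) = 0.001382
L = 0.003391/0.001382 = 2.4545

Final: 2.4545


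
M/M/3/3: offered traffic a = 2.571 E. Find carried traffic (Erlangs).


B(3,2.571) = 0.291747 (Erlang-B)
Carried load = a(1 − B) = 2.571·(1 − 0.291747) = 2.571·0.708253 = 1.8209 E

Final: 1.8209 Erlangs


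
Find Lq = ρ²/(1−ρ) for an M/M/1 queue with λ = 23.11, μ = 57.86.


ρ = 23.11/57.86 = 0.3994
Lq = ρ²/(1−ρ) = 0.1595/0.6006 = 0.2656

Final: 0.2656


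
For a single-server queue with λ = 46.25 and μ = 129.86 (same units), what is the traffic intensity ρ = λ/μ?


ρ = λ/μ = 46.25/129.86 = 0.3562

Final: 0.3562


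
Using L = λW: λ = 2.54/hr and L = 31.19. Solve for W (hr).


W = L/λ = 31.19/2.54 = 12.2795 hr

Final: 12.2795 hr


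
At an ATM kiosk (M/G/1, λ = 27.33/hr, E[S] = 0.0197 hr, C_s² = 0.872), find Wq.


ρ = λ·E[S] = 27.33·0.0197 = 0.5384
E[S²] = E[S]²(1+C_s²) = 0.0197²·(1+0.872) = 0.0007265
Wq = λ·E[S²]/(2(1−ρ)) = 27.33·0.0007265/(2·0.4616) = 0.02151 hr

Final: 0.02151 hr


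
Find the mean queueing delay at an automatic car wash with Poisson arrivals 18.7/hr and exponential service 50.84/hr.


ρ = 18.7/50.84 = 0.3678
Wq = ρ/(μ−λ) = 0.3678/(50.84 − 18.7) = 0.3678/32.14 = 0.01144 hr

Final: 0.01144 hr


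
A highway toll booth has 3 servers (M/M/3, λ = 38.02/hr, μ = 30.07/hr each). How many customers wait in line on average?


a = λ/μ = 1.2644; ρ = a/3 = 0.4215
P₀ = 0.274271
Lq = P₀·a^c·ρ / (c!·(1−ρ)²) = 0.274271·2.02132·0.4215/(6·0.33471)
= 0.11635

Final: 0.11635


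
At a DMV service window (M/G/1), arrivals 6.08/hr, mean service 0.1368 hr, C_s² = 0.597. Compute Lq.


ρ = λ·E[S] = 6.08·0.1368 = 0.8317
Lq = ρ²(1+C_s²)/(2(1−ρ)) = 0.6918·(1+0.597)/(2·0.1683)
= 0.6918·1.5970/0.3365 = 3.28310

Final: 3.28310


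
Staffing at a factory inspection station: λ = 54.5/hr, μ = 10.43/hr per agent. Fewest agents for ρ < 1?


Stability requires cμ > λ ⇔ c > λ/μ.
λ/μ = 54.5/10.43 = 5.2253
Minimum integer c = ⌊5.2253⌋ + 1 = 6
Check: 6·10.43 = 62.58 > 54.5, while 5·10.43 = 52.15 ≤ 54.5

Final: 6 servers


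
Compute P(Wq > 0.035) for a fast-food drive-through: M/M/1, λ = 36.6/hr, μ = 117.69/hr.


ρ = 36.6/117.69 = 0.3110
P(Wq > t) = ρ·e^{−(μ−λ)t} = 0.3110·e^{−2.8382}
= 0.3110·0.058534 = 0.018203

Final: 0.018203


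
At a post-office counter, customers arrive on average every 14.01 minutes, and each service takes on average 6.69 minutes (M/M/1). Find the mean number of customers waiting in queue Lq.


λ = 60/14.01 = 4.2827 /hr
μ = 60/6.69 = 8.9686 /hr
ρ = λ/μ = 4.2827/8.9686 = 0.4775
Lq = ρ²/(1−ρ) = 0.2280/0.5225 = 0.4364

Final: 0.4364


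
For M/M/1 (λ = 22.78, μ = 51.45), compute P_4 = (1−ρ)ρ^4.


ρ = 22.78/51.45 = 0.4428
P_n = (1−ρ)·ρ^n = (1 − 0.4428)·0.4428^4 = 0.5572·0.038430 = 0.021415

Final: 0.021415


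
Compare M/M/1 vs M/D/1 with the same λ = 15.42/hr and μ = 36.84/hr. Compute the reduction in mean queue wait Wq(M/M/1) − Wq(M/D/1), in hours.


ρ = 15.42/36.84 = 0.4186
Wq(M/M/1) = ρ/(μ−λ) = 0.4186/21.42 = 0.01954 hr
Wq(M/D/1) = ρ/(2(μ−λ)) = 0.009770 hr
Savings = 0.01954 − 0.009770 = 0.009770 hr

Final: 0.009770 hr


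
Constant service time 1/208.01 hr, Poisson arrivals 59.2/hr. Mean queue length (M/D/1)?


ρ = 59.2/208.01 = 0.2846
M/D/1: Lq = ρ²/(2(1−ρ)) = 0.08100/(2·0.7154) = 0.05661

Final: 0.05661


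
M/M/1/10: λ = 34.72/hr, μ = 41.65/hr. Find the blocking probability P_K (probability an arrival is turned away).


ρ = λ/μ = 34.72/41.65 = 0.8336
P_K = (1−ρ)ρ^K/(1−ρ^(K+1)) = (0.1664·0.162049)/(1 − 0.135086)
= 0.026963/0.864914 = 0.031174

Final: 0.031174


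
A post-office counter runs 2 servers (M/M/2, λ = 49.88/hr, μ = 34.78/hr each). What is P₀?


a = λ/μ = 49.88/34.78 = 1.4342; ρ = a/c = 0.7171
Σ_{k=0}^{1} a^k/k! (terms k=0..1) = 1.00000 + 1.43416 = 2.43416
Tail: a^2/(2!(1−ρ)) = 2.05681/(2·0.2829) = 3.63495
P₀ = 1/(2.43416 + 3.63495) = 1/6.06911 = 0.164769

Final: 0.164769


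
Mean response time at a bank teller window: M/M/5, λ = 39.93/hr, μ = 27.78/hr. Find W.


a = 1.4374; ρ = 0.2875; P₀ = 0.237253
Lq = P₀·a^c·ρ/(c!(1−ρ)²) = 0.006868
Wq = Lq/λ = 0.006868/39.93 = 0.0001720 hr
W = Wq + 1/μ = 0.0001720 + 0.03600 = 0.03617 hr

Final: 0.03617 hr


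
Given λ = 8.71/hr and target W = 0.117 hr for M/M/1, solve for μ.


W = 1/(μ−λ) ⇒ μ − λ = 1/W = 1/0.117 = 8.5470
μ = λ + 1/W = 8.71 + 8.5470 = 17.2570 per hr

Final: 17.2570 /hr


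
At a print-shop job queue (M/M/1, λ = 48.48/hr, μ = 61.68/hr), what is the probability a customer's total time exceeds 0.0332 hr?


W ~ Exponential(μ−λ) for M/M/1.
μ − λ = 61.68 − 48.48 = 13.2000
P(W > t) = e^{−(μ−λ)t} = e^{−0.4382} = 0.645171

Final: 0.645171


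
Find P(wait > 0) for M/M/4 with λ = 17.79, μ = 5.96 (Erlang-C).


a = λ/μ = 2.9849; ρ = a/4 = 0.7462
P₀ = 0.038602 (from M/M/c formula)
C(c,a) = [a^c/(c!(1−ρ))]·P₀ = [79.38140/(24·0.2538)]·0.038602
= 13.03342·0.038602 = 0.503114

Final: 0.503114


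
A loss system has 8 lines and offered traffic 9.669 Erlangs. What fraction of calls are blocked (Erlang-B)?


B(c,a) = (a^c/c!) / Σ_{k=0}^{c} a^k/k!
a^8/8! = 1894.662932
Σ terms (k=0..8): 1.00000 + 9.66900 + 46.74478 + 150.65843 + 364.17908 + 704.24951 + 1134.89809 + 1567.61852 + 1894.66293 = 5873.680344
B = 1894.662932/5873.680344 = 0.322568

Final: 0.322568


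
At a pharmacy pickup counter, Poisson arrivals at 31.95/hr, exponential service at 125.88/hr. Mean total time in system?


W = 1/(μ−λ) = 1/(125.88 − 31.95) = 1/93.93 = 0.01065 hr

Final: 0.01065 hr


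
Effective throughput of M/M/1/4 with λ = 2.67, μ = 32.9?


ρ = 0.08116; P_K = (1−ρ)ρ^4/(1−ρ^5) = 0.00003986
λ_eff = λ(1 − P_K) = 2.67·(1 − 0.00003986) = 2.67·0.999960 = 2.6699 /hr

Final: 2.6699 /hr


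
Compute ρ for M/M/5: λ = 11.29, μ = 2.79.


ρ = λ/(cμ) = 11.29/(5·2.79) = 11.29/13.95 = 0.8093

Final: 0.8093


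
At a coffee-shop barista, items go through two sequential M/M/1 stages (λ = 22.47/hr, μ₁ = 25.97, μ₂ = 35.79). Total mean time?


Each node sees arrival rate λ = 22.47/hr (tandem ⇒ throughput preserved).
W₁ = 1/(μ₁−λ) = 1/(25.97−22.47) = 0.28571 hr
W₂ = 1/(μ₂−λ) = 1/(35.79−22.47) = 0.07508 hr
W_total = W₁ + W₂ = 0.28571 + 0.07508 = 0.36079 hr

Final: 0.36079 hr


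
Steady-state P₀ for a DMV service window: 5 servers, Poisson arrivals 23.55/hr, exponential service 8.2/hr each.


a = λ/μ = 23.55/8.2 = 2.8720; ρ = a/c = 0.5744
Σ_{k=0}^{4} a^k/k! (terms k=0..4) = 1.00000 + 2.87195 + 4.12405 + 3.94803 + 2.83463 = 14.77866
Tail: a^5/(5!(1−ρ)) = 195.38233/(120·0.4256) = 3.82554
P₀ = 1/(14.77866 + 3.82554) = 1/18.60420 = 0.053751

Final: 0.053751


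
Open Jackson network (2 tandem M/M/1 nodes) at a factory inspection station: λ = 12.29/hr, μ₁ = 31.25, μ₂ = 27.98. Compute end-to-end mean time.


Each node sees arrival rate λ = 12.29/hr (tandem ⇒ throughput preserved).
W₁ = 1/(μ₁−λ) = 1/(31.25−12.29) = 0.05274 hr
W₂ = 1/(μ₂−λ) = 1/(27.98−12.29) = 0.06373 hr
W_total = W₁ + W₂ = 0.05274 + 0.06373 = 0.11648 hr

Final: 0.11648 hr


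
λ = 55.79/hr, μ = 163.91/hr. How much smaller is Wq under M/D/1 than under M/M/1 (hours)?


ρ = 55.79/163.91 = 0.3404
Wq(M/M/1) = ρ/(μ−λ) = 0.3404/108.12 = 0.003148 hr
Wq(M/D/1) = ρ/(2(μ−λ)) = 0.001574 hr
Savings = 0.003148 − 0.001574 = 0.001574 hr

Final: 0.001574 hr


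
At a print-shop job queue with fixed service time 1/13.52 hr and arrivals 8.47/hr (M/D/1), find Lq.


ρ = 8.47/13.52 = 0.6265
M/D/1: Lq = ρ²/(2(1−ρ)) = 0.3925/(2·0.3735) = 0.52537

Final: 0.52537


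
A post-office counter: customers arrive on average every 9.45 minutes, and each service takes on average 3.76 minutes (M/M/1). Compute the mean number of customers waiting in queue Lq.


λ = 60/9.45 = 6.3492 /hr
μ = 60/3.76 = 15.9574 /hr
ρ = λ/μ = 6.3492/15.9574 = 0.3979
Lq = ρ²/(1−ρ) = 0.1583/0.6021 = 0.2629

Final: 0.2629


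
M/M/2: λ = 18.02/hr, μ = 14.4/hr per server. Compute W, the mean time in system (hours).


a = 1.2514; ρ = 0.6257; P₀ = 0.230243
Lq = P₀·a^c·ρ/(c!(1−ρ)²) = 0.80510
Wq = Lq/λ = 0.80510/18.02 = 0.04468 hr
W = Wq + 1/μ = 0.04468 + 0.06944 = 0.11412 hr

Final: 0.11412 hr


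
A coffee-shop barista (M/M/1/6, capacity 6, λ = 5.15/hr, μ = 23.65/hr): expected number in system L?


ρ = 5.15/23.65 = 0.2178
L = ρ[1 − (K+1)ρ^K + Kρ^(K+1)] / [(1−ρ)(1−ρ^(K+1))]
Numerator: 0.2178·(1 − 7·0.0001066 + 6·0.00002322) = 0.217627
Denominator: (0.7822)·(0.999977) = 0.782223
L = 0.217627/0.782223 = 0.2782

Final: 0.2782


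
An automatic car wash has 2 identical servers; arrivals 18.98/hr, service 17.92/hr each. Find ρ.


ρ = λ/(cμ) = 18.98/(2·17.92) = 18.98/35.84 = 0.5296

Final: 0.5296


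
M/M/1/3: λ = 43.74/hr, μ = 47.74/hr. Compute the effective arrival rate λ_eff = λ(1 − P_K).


ρ = 0.9162; P_K = (1−ρ)ρ^3/(1−ρ^4) = 0.218202
λ_eff = λ(1 − P_K) = 43.74·(1 − 0.218202) = 43.74·0.781798 = 34.1959 /hr

Final: 34.1959 /hr


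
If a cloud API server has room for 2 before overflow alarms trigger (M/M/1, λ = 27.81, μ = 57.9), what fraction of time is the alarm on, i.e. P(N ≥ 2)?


ρ = 27.81/57.9 = 0.4803
P(N ≥ n) = ρ^n = 0.4803^2 = 0.230699

Final: 0.230699


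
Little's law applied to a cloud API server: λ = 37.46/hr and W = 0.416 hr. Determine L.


L = λW = 37.46·0.416 = 15.5834

Final: 15.5834


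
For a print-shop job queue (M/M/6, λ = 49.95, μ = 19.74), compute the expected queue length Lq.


a = λ/μ = 2.5304; ρ = a/6 = 0.4217
P₀ = 0.079143
Lq = P₀·a^c·ρ / (c!·(1−ρ)²) = 0.079143·262.50046·0.4217/(720·0.33439)
= 0.03639

Final: 0.03639


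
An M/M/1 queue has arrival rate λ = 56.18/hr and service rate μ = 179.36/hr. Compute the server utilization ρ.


ρ = λ/μ = 56.18/179.36 = 0.3132

Final: 0.3132


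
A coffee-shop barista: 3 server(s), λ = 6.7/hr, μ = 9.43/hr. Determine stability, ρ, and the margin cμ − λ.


Total capacity cμ = 3·9.43 = 28.29/hr
ρ = λ/(cμ) = 6.7/28.29 = 0.2368
Stable ⇔ ρ < 1: YES
Spare capacity = cμ − λ = 28.29 − 6.7 = 21.59/hr

Final: ρ = 0.2368; stable; margin = 21.59/hr


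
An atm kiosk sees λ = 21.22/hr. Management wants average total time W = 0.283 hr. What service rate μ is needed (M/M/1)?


W = 1/(μ−λ) ⇒ μ − λ = 1/W = 1/0.283 = 3.5336
μ = λ + 1/W = 21.22 + 3.5336 = 24.7536 per hr

Final: 24.7536 /hr


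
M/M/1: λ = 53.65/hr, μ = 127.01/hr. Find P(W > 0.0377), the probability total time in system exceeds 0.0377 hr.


W ~ Exponential(μ−λ) for M/M/1.
μ − λ = 127.01 − 53.65 = 73.3600
P(W > t) = e^{−(μ−λ)t} = e^{−2.7657} = 0.062934

Final: 0.062934


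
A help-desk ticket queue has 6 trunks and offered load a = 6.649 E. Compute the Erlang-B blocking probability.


B(c,a) = (a^c/c!) / Σ_{k=0}^{c} a^k/k!
a^6/6! = 120.006702
Σ terms (k=0..6): 1.00000 + 6.64900 + 22.10460 + 48.99116 + 81.43556 + 108.29301 + 120.00670 = 388.480035
B = 120.006702/388.480035 = 0.308913

Final: 0.308913


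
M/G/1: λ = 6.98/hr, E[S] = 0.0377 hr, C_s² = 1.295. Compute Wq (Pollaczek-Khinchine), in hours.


ρ = λ·E[S] = 6.98·0.0377 = 0.2631
E[S²] = E[S]²(1+C_s²) = 0.0377²·(1+1.295) = 0.003262
Wq = λ·E[S²]/(2(1−ρ)) = 6.98·0.003262/(2·0.7369) = 0.01545 hr

Final: 0.01545 hr


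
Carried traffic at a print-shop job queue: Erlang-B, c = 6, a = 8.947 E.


B(6,8.947) = 0.438004 (Erlang-B)
Carried load = a(1 − B) = 8.947·(1 − 0.438004) = 8.947·0.561996 = 5.0282 E

Final: 5.0282 Erlangs


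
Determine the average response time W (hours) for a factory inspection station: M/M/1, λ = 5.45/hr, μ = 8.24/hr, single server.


W = 1/(μ−λ) = 1/(8.24 − 5.45) = 1/2.79 = 0.3584 hr

Final: 0.3584 hr


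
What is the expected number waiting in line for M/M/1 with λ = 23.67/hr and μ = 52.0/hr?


ρ = 23.67/52.0 = 0.4552
Lq = ρ²/(1−ρ) = 0.2072/0.5448 = 0.3803

Final: 0.3803


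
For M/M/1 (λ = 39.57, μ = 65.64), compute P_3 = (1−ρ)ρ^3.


ρ = 39.57/65.64 = 0.6028
P_n = (1−ρ)·ρ^n = (1 − 0.6028)·0.6028^3 = 0.3972·0.219075 = 0.087009

Final: 0.087009


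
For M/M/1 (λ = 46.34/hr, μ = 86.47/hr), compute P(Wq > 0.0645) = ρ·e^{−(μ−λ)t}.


ρ = 46.34/86.47 = 0.5359
P(Wq > t) = ρ·e^{−(μ−λ)t} = 0.5359·e^{−2.5884}
= 0.5359·0.075141 = 0.040269

Final: 0.040269


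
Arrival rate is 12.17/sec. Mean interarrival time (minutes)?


Mean interarrival time = 1/λ = 1/12.17 second = 0.08217 second
In minutes: 0.08217 × 0.0166667 = 0.001369 min

Final: 0.001369 min


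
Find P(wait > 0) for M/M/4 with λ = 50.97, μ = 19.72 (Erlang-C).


a = λ/μ = 2.5847; ρ = a/4 = 0.6462
P₀ = 0.066408 (from M/M/c formula)
C(c,a) = [a^c/(c!(1−ρ))]·P₀ = [44.63041/(24·0.3538)]·0.066408
= 5.25565·0.066408 = 0.349015

Final: 0.349015


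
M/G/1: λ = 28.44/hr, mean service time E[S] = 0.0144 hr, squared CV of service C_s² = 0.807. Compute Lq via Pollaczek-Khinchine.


ρ = λ·E[S] = 28.44·0.0144 = 0.4095
Lq = ρ²(1+C_s²)/(2(1−ρ)) = 0.1677·(1+0.807)/(2·0.5905)
= 0.1677·1.8070/1.1809 = 0.25664

Final: 0.25664


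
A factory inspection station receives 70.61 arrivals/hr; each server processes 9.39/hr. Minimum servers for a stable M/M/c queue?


Stability requires cμ > λ ⇔ c > λ/μ.
λ/μ = 70.61/9.39 = 7.5197
Minimum integer c = ⌊7.5197⌋ + 1 = 8
Check: 8·9.39 = 75.12 > 70.61, while 7·9.39 = 65.73 ≤ 70.61

Final: 8 servers


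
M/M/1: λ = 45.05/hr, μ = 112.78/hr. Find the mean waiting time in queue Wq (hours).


ρ = 45.05/112.78 = 0.3995
Wq = ρ/(μ−λ) = 0.3995/(112.78 − 45.05) = 0.3995/67.73 = 0.005898 hr

Final: 0.005898 hr


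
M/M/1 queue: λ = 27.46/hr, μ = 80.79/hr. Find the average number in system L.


ρ = λ/μ = 27.46/80.79 = 0.3399
L = ρ/(1−ρ) = 0.3399/(1 − 0.3399) = 0.3399/0.6601 = 0.5149

Final: 0.5149


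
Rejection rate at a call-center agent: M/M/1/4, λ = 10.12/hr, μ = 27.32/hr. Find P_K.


ρ = λ/μ = 10.12/27.32 = 0.3704
P_K = (1−ρ)ρ^K/(1−ρ^(K+1)) = (0.6296·0.018828)/(1 − 0.006974)
= 0.011854/0.993026 = 0.011937

Final: 0.011937


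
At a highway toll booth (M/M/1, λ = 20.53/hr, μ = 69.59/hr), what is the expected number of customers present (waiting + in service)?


ρ = λ/μ = 20.53/69.59 = 0.2950
L = ρ/(1−ρ) = 0.2950/(1 − 0.2950) = 0.2950/0.7050 = 0.4185

Final: 0.4185


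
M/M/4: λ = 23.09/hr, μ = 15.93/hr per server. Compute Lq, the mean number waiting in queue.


a = λ/μ = 1.4495; ρ = a/4 = 0.3624
P₀ = 0.232779
Lq = P₀·a^c·ρ / (c!·(1−ρ)²) = 0.232779·4.41400·0.3624/(24·0.40658)
= 0.03816

Final: 0.03816


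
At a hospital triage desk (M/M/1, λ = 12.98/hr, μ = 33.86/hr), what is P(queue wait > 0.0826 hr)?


ρ = 12.98/33.86 = 0.3833
P(Wq > t) = ρ·e^{−(μ−λ)t} = 0.3833·e^{−1.7247}
= 0.3833·0.178229 = 0.068323

Final: 0.068323


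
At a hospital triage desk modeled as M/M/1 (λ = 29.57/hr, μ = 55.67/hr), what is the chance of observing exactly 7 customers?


ρ = 29.57/55.67 = 0.5312
P_n = (1−ρ)·ρ^n = (1 − 0.5312)·0.5312^7 = 0.4688·0.011929 = 0.005593

Final: 0.005593


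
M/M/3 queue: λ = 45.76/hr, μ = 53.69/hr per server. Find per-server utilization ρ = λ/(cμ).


ρ = λ/(cμ) = 45.76/(3·53.69) = 45.76/161.07 = 0.2841

Final: 0.2841


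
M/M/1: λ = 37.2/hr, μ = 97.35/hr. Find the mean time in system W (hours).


W = 1/(μ−λ) = 1/(97.35 − 37.2) = 1/60.15 = 0.01663 hr

Final: 0.01663 hr


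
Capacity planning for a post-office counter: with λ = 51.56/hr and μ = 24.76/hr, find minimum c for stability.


Stability requires cμ > λ ⇔ c > λ/μ.
λ/μ = 51.56/24.76 = 2.0824
Minimum integer c = ⌊2.0824⌋ + 1 = 3
Check: 3·24.76 = 74.28 > 51.56, while 2·24.76 = 49.52 ≤ 51.56

Final: 3 servers


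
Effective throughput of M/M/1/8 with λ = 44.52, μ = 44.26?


ρ = 1.0059; P_K = (1−ρ)ρ^8/(1−ρ^9) = 0.113732
λ_eff = λ(1 − P_K) = 44.52·(1 − 0.113732) = 44.52·0.886268 = 39.4566 /hr

Final: 39.4566 /hr


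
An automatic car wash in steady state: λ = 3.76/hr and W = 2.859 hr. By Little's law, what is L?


L = λW = 3.76·2.859 = 10.7498

Final: 10.7498


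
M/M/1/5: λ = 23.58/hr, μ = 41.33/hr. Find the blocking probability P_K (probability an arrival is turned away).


ρ = λ/μ = 23.58/41.33 = 0.5705
P_K = (1−ρ)ρ^K/(1−ρ^(K+1)) = (0.4295·0.060449)/(1 − 0.034488)
= 0.025961/0.965512 = 0.026889

Final: 0.026889


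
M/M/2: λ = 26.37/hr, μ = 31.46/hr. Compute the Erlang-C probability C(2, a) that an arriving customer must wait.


a = λ/μ = 0.8382; ρ = a/2 = 0.4191
P₀ = 0.409340 (from M/M/c formula)
C(c,a) = [a^c/(c!(1−ρ))]·P₀ = [0.70259/(2·0.5809)]·0.409340
= 0.60475·0.409340 = 0.247548

Final: 0.247548


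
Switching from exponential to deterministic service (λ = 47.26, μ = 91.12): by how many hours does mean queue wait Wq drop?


ρ = 47.26/91.12 = 0.5187
Wq(M/M/1) = ρ/(μ−λ) = 0.5187/43.86 = 0.01183 hr
Wq(M/D/1) = ρ/(2(μ−λ)) = 0.005913 hr
Savings = 0.01183 − 0.005913 = 0.005913 hr

Final: 0.005913 hr


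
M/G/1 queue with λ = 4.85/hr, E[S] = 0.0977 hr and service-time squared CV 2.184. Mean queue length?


ρ = λ·E[S] = 4.85·0.0977 = 0.4738
Lq = ρ²(1+C_s²)/(2(1−ρ)) = 0.2245·(1+2.184)/(2·0.5262)
= 0.2245·3.1840/1.0523 = 0.67936

Final: 0.67936


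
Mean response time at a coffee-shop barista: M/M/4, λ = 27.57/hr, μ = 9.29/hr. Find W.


a = 2.9677; ρ = 0.7419; P₀ = 0.039602
Lq = P₀·a^c·ρ/(c!(1−ρ)²) = 1.42582
Wq = Lq/λ = 1.42582/27.57 = 0.05172 hr
W = Wq + 1/μ = 0.05172 + 0.10764 = 0.15936 hr

Final: 0.15936 hr


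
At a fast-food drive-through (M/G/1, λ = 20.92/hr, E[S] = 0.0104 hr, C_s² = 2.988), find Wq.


ρ = λ·E[S] = 20.92·0.0104 = 0.2176
E[S²] = E[S]²(1+C_s²) = 0.0104²·(1+2.988) = 0.0004313
Wq = λ·E[S²]/(2(1−ρ)) = 20.92·0.0004313/(2·0.7824) = 0.005766 hr

Final: 0.005766 hr


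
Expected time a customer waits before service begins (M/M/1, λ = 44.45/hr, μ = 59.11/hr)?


ρ = 44.45/59.11 = 0.7520
Wq = ρ/(μ−λ) = 0.7520/(59.11 − 44.45) = 0.7520/14.66 = 0.05130 hr

Final: 0.05130 hr


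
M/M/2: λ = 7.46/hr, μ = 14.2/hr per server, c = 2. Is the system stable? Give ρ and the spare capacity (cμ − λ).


Total capacity cμ = 2·14.2 = 28.40/hr
ρ = λ/(cμ) = 7.46/28.40 = 0.2627
Stable ⇔ ρ < 1: YES
Spare capacity = cμ − λ = 28.40 − 7.46 = 20.94/hr

Final: ρ = 0.2627; stable; margin = 20.94/hr


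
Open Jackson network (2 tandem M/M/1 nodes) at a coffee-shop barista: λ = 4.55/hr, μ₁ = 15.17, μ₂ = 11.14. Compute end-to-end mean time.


Each node sees arrival rate λ = 4.55/hr (tandem ⇒ throughput preserved).
W₁ = 1/(μ₁−λ) = 1/(15.17−4.55) = 0.09416 hr
W₂ = 1/(μ₂−λ) = 1/(11.14−4.55) = 0.15175 hr
W_total = W₁ + W₂ = 0.09416 + 0.15175 = 0.24591 hr

Final: 0.24591 hr


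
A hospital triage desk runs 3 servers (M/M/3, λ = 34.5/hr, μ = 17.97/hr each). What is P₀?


a = λ/μ = 34.5/17.97 = 1.9199; ρ = a/c = 0.6400
Σ_{k=0}^{2} a^k/k! (terms k=0..2) = 1.00000 + 1.91987 + 1.84294 = 4.76281
Tail: a^3/(3!(1−ρ)) = 7.07641/(6·0.3600) = 3.27571
P₀ = 1/(4.76281 + 3.27571) = 1/8.03852 = 0.124401

Final: 0.124401


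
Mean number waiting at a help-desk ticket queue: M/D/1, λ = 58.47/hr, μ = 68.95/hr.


ρ = 58.47/68.95 = 0.8480
M/D/1: Lq = ρ²/(2(1−ρ)) = 0.7191/(2·0.1520) = 2.36560

Final: 2.36560


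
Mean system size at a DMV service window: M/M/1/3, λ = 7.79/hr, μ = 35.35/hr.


ρ = 7.79/35.35 = 0.2204
L = ρ[1 − (K+1)ρ^K + Kρ^(K+1)] / [(1−ρ)(1−ρ^(K+1))]
Numerator: 0.2204·(1 − 4·0.010701 + 3·0.002358) = 0.212494
Denominator: (0.7796)·(0.997642) = 0.777794
L = 0.212494/0.777794 = 0.2732

Final: 0.2732


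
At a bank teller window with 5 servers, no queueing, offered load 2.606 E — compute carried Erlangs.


B(5,2.606) = 0.077796 (Erlang-B)
Carried load = a(1 − B) = 2.606·(1 − 0.077796) = 2.606·0.922204 = 2.4033 E

Final: 2.4033 Erlangs


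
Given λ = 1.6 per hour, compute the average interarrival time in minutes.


Mean interarrival time = 1/λ = 1/1.6 hour = 0.62500 hour
In minutes: 0.62500 × 60 = 37.5000 min

Final: 37.5000 min


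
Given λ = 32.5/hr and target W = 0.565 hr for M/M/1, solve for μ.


W = 1/(μ−λ) ⇒ μ − λ = 1/W = 1/0.565 = 1.7699
μ = λ + 1/W = 32.5 + 1.7699 = 34.2699 per hr

Final: 34.2699 /hr


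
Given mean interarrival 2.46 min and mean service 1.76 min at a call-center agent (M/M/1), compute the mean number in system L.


λ = 60/2.46 = 24.3902 /hr
μ = 60/1.76 = 34.0909 /hr
ρ = λ/μ = 24.3902/34.0909 = 0.7154
L = ρ/(1−ρ) = 0.7154/0.2846 = 2.5143

Final: 2.5143


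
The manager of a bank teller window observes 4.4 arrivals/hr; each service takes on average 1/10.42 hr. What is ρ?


ρ = λ/μ = 4.4/10.42 = 0.4223

Final: 0.4223


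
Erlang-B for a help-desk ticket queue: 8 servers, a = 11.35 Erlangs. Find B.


B(c,a) = (a^c/c!) / Σ_{k=0}^{c} a^k/k!
a^8/8! = 6830.403638
Σ terms (k=0..8): 1.00000 + 11.35000 + 64.41125 + 243.68923 + 691.46819 + 1569.63279 + 2969.22202 + 4814.38142 + 6830.40364 = 17195.558531
B = 6830.403638/17195.558531 = 0.397219

Final: 0.397219


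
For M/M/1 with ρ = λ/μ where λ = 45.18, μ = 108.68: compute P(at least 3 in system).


ρ = 45.18/108.68 = 0.4157
P(N ≥ n) = ρ^n = 0.4157^3 = 0.071844

Final: 0.071844


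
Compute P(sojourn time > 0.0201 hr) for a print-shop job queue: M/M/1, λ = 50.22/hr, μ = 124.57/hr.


W ~ Exponential(μ−λ) for M/M/1.
μ − λ = 124.57 − 50.22 = 74.3500
P(W > t) = e^{−(μ−λ)t} = e^{−1.4944} = 0.224375

Final: 0.224375


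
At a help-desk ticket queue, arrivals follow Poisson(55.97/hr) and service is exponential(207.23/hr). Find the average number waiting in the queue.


ρ = 55.97/207.23 = 0.2701
Lq = ρ²/(1−ρ) = 0.07295/0.7299 = 0.09994

Final: 0.09994


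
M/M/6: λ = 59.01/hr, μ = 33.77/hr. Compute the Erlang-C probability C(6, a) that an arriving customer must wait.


a = λ/μ = 1.7474; ρ = a/6 = 0.2912
P₀ = 0.174112 (from M/M/c formula)
C(c,a) = [a^c/(c!(1−ρ))]·P₀ = [28.46868/(720·0.7088)]·0.174112
= 0.05579·0.174112 = 0.009713

Final: 0.009713


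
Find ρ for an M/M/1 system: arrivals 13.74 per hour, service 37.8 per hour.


ρ = λ/μ = 13.74/37.8 = 0.3635

Final: 0.3635


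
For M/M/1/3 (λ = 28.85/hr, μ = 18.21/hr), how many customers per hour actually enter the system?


ρ = 1.5843; P_K = (1−ρ)ρ^3/(1−ρ^4) = 0.438389
λ_eff = λ(1 − P_K) = 28.85·(1 − 0.438389) = 28.85·0.561611 = 16.2025 /hr

Final: 16.2025 /hr


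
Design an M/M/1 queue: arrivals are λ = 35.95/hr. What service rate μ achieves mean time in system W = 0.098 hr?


W = 1/(μ−λ) ⇒ μ − λ = 1/W = 1/0.098 = 10.2041
μ = λ + 1/W = 35.95 + 10.2041 = 46.1541 per hr

Final: 46.1541 /hr


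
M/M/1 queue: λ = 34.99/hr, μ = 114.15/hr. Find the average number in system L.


ρ = λ/μ = 34.99/114.15 = 0.3065
L = ρ/(1−ρ) = 0.3065/(1 − 0.3065) = 0.3065/0.6935 = 0.4420

Final: 0.4420


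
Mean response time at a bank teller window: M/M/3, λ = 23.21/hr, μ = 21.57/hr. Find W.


a = 1.0760; ρ = 0.3587; P₀ = 0.335713
Lq = P₀·a^c·ρ/(c!(1−ρ)²) = 0.06079
Wq = Lq/λ = 0.06079/23.21 = 0.002619 hr
W = Wq + 1/μ = 0.002619 + 0.04636 = 0.04898 hr

Final: 0.04898 hr


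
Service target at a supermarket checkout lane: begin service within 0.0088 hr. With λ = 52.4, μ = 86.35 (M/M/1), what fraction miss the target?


ρ = 52.4/86.35 = 0.6068
P(Wq > t) = ρ·e^{−(μ−λ)t} = 0.6068·e^{−0.2988}
= 0.6068·0.741737 = 0.450110

Final: 0.450110


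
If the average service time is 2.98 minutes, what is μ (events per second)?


μ = 1/(service time) in consistent units.
1 second = 0.0166667 min, so μ = 0.0166667/2.98 = 0.005593 per second

Final: 0.005593 /sec


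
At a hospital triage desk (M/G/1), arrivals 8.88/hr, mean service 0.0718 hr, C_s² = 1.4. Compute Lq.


ρ = λ·E[S] = 8.88·0.0718 = 0.6376
Lq = ρ²(1+C_s²)/(2(1−ρ)) = 0.4065·(1+1.4)/(2·0.3624)
= 0.4065·2.4000/0.7248 = 1.34601

Final: 1.34601


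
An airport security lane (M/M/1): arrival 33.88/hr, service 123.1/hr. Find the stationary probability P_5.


ρ = 33.88/123.1 = 0.2752
P_n = (1−ρ)·ρ^n = (1 − 0.2752)·0.2752^5 = 0.7248·0.001579 = 0.001145

Final: 0.001145


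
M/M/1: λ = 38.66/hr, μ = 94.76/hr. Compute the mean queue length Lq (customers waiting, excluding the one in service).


ρ = 38.66/94.76 = 0.4080
Lq = ρ²/(1−ρ) = 0.1664/0.5920 = 0.2811

Final: 0.2811


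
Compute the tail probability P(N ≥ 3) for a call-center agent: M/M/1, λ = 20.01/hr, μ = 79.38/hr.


ρ = 20.01/79.38 = 0.2521
P(N ≥ n) = ρ^n = 0.2521^3 = 0.016018

Final: 0.016018


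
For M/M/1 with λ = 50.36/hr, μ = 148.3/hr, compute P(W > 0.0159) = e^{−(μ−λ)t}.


W ~ Exponential(μ−λ) for M/M/1.
μ − λ = 148.3 − 50.36 = 97.9400
P(W > t) = e^{−(μ−λ)t} = e^{−1.5572} = 0.210716

Final: 0.210716


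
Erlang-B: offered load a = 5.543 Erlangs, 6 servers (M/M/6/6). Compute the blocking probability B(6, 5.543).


B(c,a) = (a^c/c!) / Σ_{k=0}^{c} a^k/k!
a^6/6! = 40.284388
Σ terms (k=0..6): 1.00000 + 5.54300 + 15.36242 + 28.38464 + 39.33401 + 43.60569 + 40.28439 = 173.514155
B = 40.284388/173.514155 = 0.232168

Final: 0.232168


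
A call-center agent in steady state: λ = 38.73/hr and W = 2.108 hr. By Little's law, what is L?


L = λW = 38.73·2.108 = 81.6428

Final: 81.6428


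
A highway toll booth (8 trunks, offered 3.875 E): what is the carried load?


B(8,3.875) = 0.026644 (Erlang-B)
Carried load = a(1 − B) = 3.875·(1 − 0.026644) = 3.875·0.973356 = 3.7718 E

Final: 3.7718 Erlangs


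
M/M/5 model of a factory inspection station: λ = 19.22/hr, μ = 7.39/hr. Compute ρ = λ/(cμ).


ρ = λ/(cμ) = 19.22/(5·7.39) = 19.22/36.95 = 0.5202

Final: 0.5202


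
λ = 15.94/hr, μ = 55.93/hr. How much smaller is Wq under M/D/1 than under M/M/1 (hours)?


ρ = 15.94/55.93 = 0.2850
Wq(M/M/1) = ρ/(μ−λ) = 0.2850/39.99 = 0.007127 hr
Wq(M/D/1) = ρ/(2(μ−λ)) = 0.003563 hr
Savings = 0.007127 − 0.003563 = 0.003563 hr

Final: 0.003563 hr


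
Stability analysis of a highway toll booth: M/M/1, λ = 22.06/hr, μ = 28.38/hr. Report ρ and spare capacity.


Total capacity cμ = 1·28.38 = 28.38/hr
ρ = λ/(cμ) = 22.06/28.38 = 0.7773
Stable ⇔ ρ < 1: YES
Spare capacity = cμ − λ = 28.38 − 22.06 = 6.32/hr

Final: ρ = 0.7773; stable; margin = 6.32/hr


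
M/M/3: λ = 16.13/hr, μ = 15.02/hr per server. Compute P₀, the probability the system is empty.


a = λ/μ = 16.13/15.02 = 1.0739; ρ = a/c = 0.3580
Σ_{k=0}^{2} a^k/k! (terms k=0..2) = 1.00000 + 1.07390 + 0.57663 = 2.65053
Tail: a^3/(3!(1−ρ)) = 1.23849/(6·0.6420) = 0.32150
P₀ = 1/(2.65053 + 0.32150) = 1/2.97204 = 0.336470

Final: 0.336470


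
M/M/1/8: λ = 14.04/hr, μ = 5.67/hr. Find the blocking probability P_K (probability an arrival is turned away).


ρ = λ/μ = 14.04/5.67 = 2.4762
P_K = (1−ρ)ρ^K/(1−ρ^(K+1)) = (-1.4762·1413.423772)/(1 − 3499.906482)
= -2086.482710/-3498.906482 = 0.596324

Final: 0.596324


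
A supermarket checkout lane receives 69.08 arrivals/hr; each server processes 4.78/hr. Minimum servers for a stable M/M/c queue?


Stability requires cμ > λ ⇔ c > λ/μ.
λ/μ = 69.08/4.78 = 14.4519
Minimum integer c = ⌊14.4519⌋ + 1 = 15
Check: 15·4.78 = 71.70 > 69.08, while 14·4.78 = 66.92 ≤ 69.08

Final: 15 servers


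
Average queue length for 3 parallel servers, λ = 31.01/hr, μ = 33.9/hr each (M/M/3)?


a = λ/μ = 0.9147; ρ = a/3 = 0.3049
P₀ = 0.397351
Lq = P₀·a^c·ρ / (c!·(1−ρ)²) = 0.397351·0.76543·0.3049/(6·0.48314)
= 0.03199

Final: 0.03199


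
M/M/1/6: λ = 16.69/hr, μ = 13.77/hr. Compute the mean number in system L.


ρ = 16.69/13.77 = 1.2121
L = ρ[1 − (K+1)ρ^K + Kρ^(K+1)] / [(1−ρ)(1−ρ^(K+1))]
Numerator: 1.2121·(1 − 7·3.170548 + 6·3.842880) = 2.258591
Denominator: (-0.2121)·(-2.842880) = 0.602847
L = 2.258591/0.602847 = 3.7465

Final: 3.7465


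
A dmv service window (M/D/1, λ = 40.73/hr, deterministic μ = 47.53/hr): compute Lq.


ρ = 40.73/47.53 = 0.8569
M/D/1: Lq = ρ²/(2(1−ρ)) = 0.7343/(2·0.1431) = 2.56639

Final: 2.56639


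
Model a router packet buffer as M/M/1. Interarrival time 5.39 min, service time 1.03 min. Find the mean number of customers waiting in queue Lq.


λ = 60/5.39 = 11.1317 /hr
μ = 60/1.03 = 58.2524 /hr
ρ = λ/μ = 11.1317/58.2524 = 0.1911
Lq = ρ²/(1−ρ) = 0.03652/0.8089 = 0.04514

Final: 0.04514


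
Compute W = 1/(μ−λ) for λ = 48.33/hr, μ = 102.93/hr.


W = 1/(μ−λ) = 1/(102.93 − 48.33) = 1/54.60 = 0.01832 hr

Final: 0.01832 hr


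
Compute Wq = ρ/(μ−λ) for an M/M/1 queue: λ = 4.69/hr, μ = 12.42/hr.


ρ = 4.69/12.42 = 0.3776
Wq = ρ/(μ−λ) = 0.3776/(12.42 − 4.69) = 0.3776/7.73 = 0.04885 hr

Final: 0.04885 hr


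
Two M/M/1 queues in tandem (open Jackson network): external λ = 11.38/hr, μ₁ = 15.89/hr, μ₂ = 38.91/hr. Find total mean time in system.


Each node sees arrival rate λ = 11.38/hr (tandem ⇒ throughput preserved).
W₁ = 1/(μ₁−λ) = 1/(15.89−11.38) = 0.22173 hr
W₂ = 1/(μ₂−λ) = 1/(38.91−11.38) = 0.03632 hr
W_total = W₁ + W₂ = 0.22173 + 0.03632 = 0.25805 hr

Final: 0.25805 hr


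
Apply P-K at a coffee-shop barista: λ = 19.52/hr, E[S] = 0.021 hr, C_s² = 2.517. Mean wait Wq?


ρ = λ·E[S] = 19.52·0.021 = 0.4099
E[S²] = E[S]²(1+C_s²) = 0.021²·(1+2.517) = 0.001551
Wq = λ·E[S²]/(2(1−ρ)) = 19.52·0.001551/(2·0.5901) = 0.02565 hr

Final: 0.02565 hr


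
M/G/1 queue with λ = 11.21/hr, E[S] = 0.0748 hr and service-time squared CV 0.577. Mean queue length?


ρ = λ·E[S] = 11.21·0.0748 = 0.8385
Lq = ρ²(1+C_s²)/(2(1−ρ)) = 0.7031·(1+0.577)/(2·0.1615)
= 0.7031·1.5770/0.3230 = 3.43293

Final: 3.43293


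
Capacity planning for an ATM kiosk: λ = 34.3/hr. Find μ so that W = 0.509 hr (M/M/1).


W = 1/(μ−λ) ⇒ μ − λ = 1/W = 1/0.509 = 1.9646
μ = λ + 1/W = 34.3 + 1.9646 = 36.2646 per hr

Final: 36.2646 /hr


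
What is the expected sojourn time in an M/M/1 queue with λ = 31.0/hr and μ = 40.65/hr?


W = 1/(μ−λ) = 1/(40.65 − 31.0) = 1/9.65 = 0.1036 hr

Final: 0.1036 hr


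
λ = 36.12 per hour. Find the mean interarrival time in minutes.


Mean interarrival time = 1/λ = 1/36.12 hour = 0.02769 hour
In minutes: 0.02769 × 60 = 1.6611 min

Final: 1.6611 min


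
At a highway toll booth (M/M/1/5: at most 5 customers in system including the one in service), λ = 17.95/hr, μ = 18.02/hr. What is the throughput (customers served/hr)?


ρ = 0.9961; P_K = (1−ρ)ρ^5/(1−ρ^6) = 0.165049
λ_eff = λ(1 − P_K) = 17.95·(1 − 0.165049) = 17.95·0.834951 = 14.9874 /hr

Final: 14.9874 /hr


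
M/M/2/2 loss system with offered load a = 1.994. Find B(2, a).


B(c,a) = (a^c/c!) / Σ_{k=0}^{c} a^k/k!
a^2/2! = 1.988018
Σ terms (k=0..2): 1.00000 + 1.99400 + 1.98802 = 4.982018
B = 1.988018/4.982018 = 0.399039

Final: 0.399039


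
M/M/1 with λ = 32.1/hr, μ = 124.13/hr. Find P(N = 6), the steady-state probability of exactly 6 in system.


ρ = 32.1/124.13 = 0.2586
P_n = (1−ρ)·ρ^n = (1 − 0.2586)·0.2586^6 = 0.7414·0.0002991 = 0.0002217

Final: 0.0002217


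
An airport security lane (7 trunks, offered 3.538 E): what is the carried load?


B(7,3.538) = 0.041189 (Erlang-B)
Carried load = a(1 − B) = 3.538·(1 − 0.041189) = 3.538·0.958811 = 3.3923 E

Final: 3.3923 Erlangs
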